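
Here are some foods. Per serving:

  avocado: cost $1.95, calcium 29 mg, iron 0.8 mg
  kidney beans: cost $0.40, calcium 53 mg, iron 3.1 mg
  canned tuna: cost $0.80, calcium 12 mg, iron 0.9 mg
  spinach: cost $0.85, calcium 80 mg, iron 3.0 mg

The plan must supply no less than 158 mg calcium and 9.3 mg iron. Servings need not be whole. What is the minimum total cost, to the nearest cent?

At the optimum either one food covers both requirements or two foods hit both targets exactly; no other combination can be cheaper.
avocado only: max(158/29, 9.3/0.8) = 11.62 servings → $22.67.
kidney beans only: max(158/53, 9.3/3.1) = 3 servings → $1.20.
canned tuna only: max(158/12, 9.3/0.9) = 13.17 servings → $10.53.
spinach only: max(158/80, 9.3/3.0) = 3.1 servings → $2.63.
avocado + kidney beans with both targets exact would need a negative amount; discard.
avocado + canned tuna with both tight: 1.855 servings and 8.685 servings → $10.56.
avocado + spinach: intersection lies outside the first quadrant.
kidney beans + canned tuna with both tight: 2.914 servings and 0.2952 servings → $1.40.
kidney beans + spinach with both targets exact would need a negative amount; discard.
canned tuna + spinach with both tight: 7.5 servings and 0.85 servings → $6.72.
So the least-cost plan costs $1.20.

$1.20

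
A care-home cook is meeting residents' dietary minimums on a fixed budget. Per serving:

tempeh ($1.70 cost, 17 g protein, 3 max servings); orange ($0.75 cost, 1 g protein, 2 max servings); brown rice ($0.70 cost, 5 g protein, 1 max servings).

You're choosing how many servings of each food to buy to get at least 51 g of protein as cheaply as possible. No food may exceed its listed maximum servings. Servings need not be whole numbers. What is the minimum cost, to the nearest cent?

Cost per g of protein: tempeh $0.1000, brown rice $0.1400, orange $0.7500.
Take 3 servings of tempeh: +51.0 g protein for $5.10 (total $5.10, still need 0.0 g).
Filling from the cheapest source first is optimal under one linear minimum: $5.10.

$5.10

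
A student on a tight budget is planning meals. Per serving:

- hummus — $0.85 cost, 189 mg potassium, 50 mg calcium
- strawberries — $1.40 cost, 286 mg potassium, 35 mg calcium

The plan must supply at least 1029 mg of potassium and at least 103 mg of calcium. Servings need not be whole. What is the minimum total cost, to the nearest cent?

An LP optimum is at a vertex; with two nutrient constraints at most two foods are used. Check each candidate.
hummus only: max(1029/189, 103/50) = 5.444 servings → $4.63.
strawberries only: max(1029/286, 103/35) = 3.598 servings → $5.04.
hummus + strawberries: intersection lies outside the first quadrant.
So the least-cost plan costs $4.63.

$4.63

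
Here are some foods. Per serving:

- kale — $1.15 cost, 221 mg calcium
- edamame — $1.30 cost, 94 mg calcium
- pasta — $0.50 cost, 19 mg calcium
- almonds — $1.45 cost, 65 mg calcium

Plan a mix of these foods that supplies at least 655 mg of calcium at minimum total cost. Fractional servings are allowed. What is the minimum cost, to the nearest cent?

$3.41

Cost per mg of calcium: kale $0.0052, edamame $0.0138, almonds $0.0223, pasta $0.0263.
With no serving limits, use only kale: 655 mg / 221 mg = 2.964 servings × $1.15 = $3.41.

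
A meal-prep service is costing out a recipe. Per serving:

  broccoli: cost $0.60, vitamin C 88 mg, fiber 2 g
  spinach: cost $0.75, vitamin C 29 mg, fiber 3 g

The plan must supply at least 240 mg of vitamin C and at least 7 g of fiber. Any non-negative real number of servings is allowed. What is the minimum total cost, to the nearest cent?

$2.00

A basic optimal solution has at most two foods positive. Try each food alone and each pair with both targets met exactly.
broccoli only: max(240/88, 7/2) = 3.5 servings → $2.10.
spinach only: max(240/29, 7/3) = 8.276 servings → $6.21.
broccoli + spinach with both tight: 2.51 servings and 0.6602 servings → $2.00.
So the least-cost plan costs $2.00.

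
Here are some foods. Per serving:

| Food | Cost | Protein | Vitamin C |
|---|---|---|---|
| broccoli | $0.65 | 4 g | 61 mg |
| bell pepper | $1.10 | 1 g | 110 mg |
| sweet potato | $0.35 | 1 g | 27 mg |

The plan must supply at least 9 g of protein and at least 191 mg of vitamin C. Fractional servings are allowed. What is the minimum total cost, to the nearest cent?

$1.99

broccoli only: max(9/4, 191/61) = 3.131 servings → $2.04.
bell pepper only: max(9/1, 191/110) = 9 servings → $9.90.
sweet potato only: max(9/1, 191/27) = 9 servings → $3.15.
broccoli + bell pepper with both tight: 2.108 servings and 0.5673 servings → $1.99.
broccoli + sweet potato with both tight: 1.106 servings and 4.574 servings → $2.32.
bell pepper + sweet potato: the both-tight solution has a negative serving — not a feasible corner.
So the least-cost plan costs $1.99.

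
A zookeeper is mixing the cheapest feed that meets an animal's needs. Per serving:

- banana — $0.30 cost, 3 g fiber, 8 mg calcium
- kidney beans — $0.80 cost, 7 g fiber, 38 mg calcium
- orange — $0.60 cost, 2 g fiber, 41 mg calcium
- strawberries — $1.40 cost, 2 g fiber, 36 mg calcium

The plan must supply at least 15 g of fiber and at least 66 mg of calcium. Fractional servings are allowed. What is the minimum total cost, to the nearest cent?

This is a tiny linear program; its minimum lies at a vertex of the feasible set. List the vertices and price them.
banana only: max(15/3, 66/8) = 8.25 servings → $2.48.
kidney beans only: max(15/7, 66/38) = 2.143 servings → $1.71.
orange only: max(15/2, 66/41) = 7.5 servings → $4.50.
strawberries only: max(15/2, 66/36) = 7.5 servings → $10.50.
banana + kidney beans with both tight: 1.862 servings and 1.345 servings → $1.63.
banana + orange with both tight: 4.514 servings and 0.729 servings → $1.79.
banana + strawberries with both tight: 4.435 servings and 0.8478 servings → $2.52.
kidney beans + orange: intersection lies outside the first quadrant.
kidney beans + strawberries: the both-tight solution has a negative serving — not a feasible corner.
orange + strawberries with both targets exact would need a negative amount; discard.
Cheapest feasible corner: $1.63.

$1.63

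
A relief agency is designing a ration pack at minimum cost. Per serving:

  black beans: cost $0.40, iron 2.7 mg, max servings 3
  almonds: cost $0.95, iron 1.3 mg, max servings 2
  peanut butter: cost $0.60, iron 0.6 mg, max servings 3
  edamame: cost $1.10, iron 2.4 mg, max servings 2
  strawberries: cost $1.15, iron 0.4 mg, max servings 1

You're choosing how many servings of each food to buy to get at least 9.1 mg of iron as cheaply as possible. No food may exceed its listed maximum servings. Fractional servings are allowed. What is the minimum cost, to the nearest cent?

$1.66

Cost per mg of iron: black beans $0.1481, edamame $0.4583, almonds $0.7308, peanut butter $1.0000, strawberries $2.8750.
Take 3 servings of black beans: +8.1 mg iron for $1.20 (total $1.20, still need 1.0 mg).
Take 0.4167 servings of edamame: +1.0 mg iron for $0.46 (total $1.66, still need 0.0 mg).
Filling from the cheapest source first is optimal under one linear minimum: $1.66.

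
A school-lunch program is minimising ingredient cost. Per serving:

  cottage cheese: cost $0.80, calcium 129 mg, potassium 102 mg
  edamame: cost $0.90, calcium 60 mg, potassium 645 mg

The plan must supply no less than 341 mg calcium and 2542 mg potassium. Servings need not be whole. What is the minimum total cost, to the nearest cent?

$4.12

An LP optimum is at a vertex; with two nutrient constraints at most two foods are used. Check each candidate.
cottage cheese only: max(341/129, 2542/102) = 24.92 servings → $19.94.
edamame only: max(341/60, 2542/645) = 5.683 servings → $5.12.
cottage cheese + edamame with both tight: 0.8747 servings and 3.803 servings → $4.12.
The minimum over all feasible corners is $4.12.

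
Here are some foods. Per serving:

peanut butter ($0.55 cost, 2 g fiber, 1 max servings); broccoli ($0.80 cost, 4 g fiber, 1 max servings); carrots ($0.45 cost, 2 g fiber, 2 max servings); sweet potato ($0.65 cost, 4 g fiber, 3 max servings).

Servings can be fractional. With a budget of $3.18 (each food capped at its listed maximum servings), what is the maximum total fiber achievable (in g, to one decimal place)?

Fiber per dollar: sweet potato 6.154, broccoli 5, carrots 4.444, peanut butter 3.636.
Take 3 servings of sweet potato: spends $1.95, +12.0 g fiber (running total 12.0 g).
Take 1 serving of broccoli: spends $0.80, +4.0 g fiber (running total 16.0 g).
Take 0.9556 servings of carrots: spends $0.43, +1.9 g fiber (running total 17.9 g).
Filling greedily by fiber-per-dollar is optimal for one linear limit, giving 17.9 g.

17.9 g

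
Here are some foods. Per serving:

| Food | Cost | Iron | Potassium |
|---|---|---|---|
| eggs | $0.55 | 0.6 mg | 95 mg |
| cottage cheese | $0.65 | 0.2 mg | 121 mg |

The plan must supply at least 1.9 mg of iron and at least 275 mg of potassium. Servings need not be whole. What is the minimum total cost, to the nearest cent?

$1.74

eggs only: max(1.9/0.6, 275/95) = 3.167 servings → $1.74.
cottage cheese only: max(1.9/0.2, 275/121) = 9.5 servings → $6.17.
eggs + cottage cheese: the both-tight solution has a negative serving — not a feasible corner.
Cheapest feasible corner: $1.74.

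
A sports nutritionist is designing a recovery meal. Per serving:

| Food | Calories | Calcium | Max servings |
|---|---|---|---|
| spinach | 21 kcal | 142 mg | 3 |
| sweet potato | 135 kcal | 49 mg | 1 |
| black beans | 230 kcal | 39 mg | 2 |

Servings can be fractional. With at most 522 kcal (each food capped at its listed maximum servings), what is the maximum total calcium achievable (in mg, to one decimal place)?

529.9 mg

Calcium per kcal: spinach 6.762, sweet potato 0.363, black beans 0.1696.
Take 3 servings of spinach: uses 63 kcal, +426.0 mg calcium (running total 426.0 mg).
Take 1 serving of sweet potato: uses 135 kcal, +49.0 mg calcium (running total 475.0 mg).
Take 1.409 servings of black beans: uses 324 kcal, +54.9 mg calcium (running total 529.9 mg).
Filling greedily by calcium-per-kcal is optimal for one linear limit, giving 529.9 mg.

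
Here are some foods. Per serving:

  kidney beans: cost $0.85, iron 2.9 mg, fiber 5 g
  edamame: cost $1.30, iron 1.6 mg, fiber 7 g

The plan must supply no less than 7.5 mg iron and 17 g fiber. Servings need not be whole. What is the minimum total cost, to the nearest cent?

The cheapest plan sits at a corner of the feasible region — with two constraints it uses at most two foods.
kidney beans only: max(7.5/2.9, 17/5) = 3.4 servings → $2.89.
edamame only: max(7.5/1.6, 17/7) = 4.688 servings → $6.09.
kidney beans + edamame with both tight: 2.057 servings and 0.9593 servings → $3.00.
So the least-cost plan costs $2.89.

$2.89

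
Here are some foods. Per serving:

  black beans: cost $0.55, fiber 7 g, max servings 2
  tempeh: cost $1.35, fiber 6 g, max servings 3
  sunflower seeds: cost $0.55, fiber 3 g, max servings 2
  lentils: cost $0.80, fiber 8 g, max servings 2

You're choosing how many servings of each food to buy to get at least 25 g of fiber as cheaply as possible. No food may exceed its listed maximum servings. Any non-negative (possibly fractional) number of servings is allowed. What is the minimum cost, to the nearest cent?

$2.20

Cost per g of fiber: black beans $0.0786, lentils $0.1000, sunflower seeds $0.1833, tempeh $0.2250.
Take 2 servings of black beans: +14.0 g fiber for $1.10 (total $1.10, still need 11.0 g).
Take 1.375 servings of lentils: +11.0 g fiber for $1.10 (total $2.20, still need 0.0 g).
Filling from the cheapest source first is optimal under one linear minimum: $2.20.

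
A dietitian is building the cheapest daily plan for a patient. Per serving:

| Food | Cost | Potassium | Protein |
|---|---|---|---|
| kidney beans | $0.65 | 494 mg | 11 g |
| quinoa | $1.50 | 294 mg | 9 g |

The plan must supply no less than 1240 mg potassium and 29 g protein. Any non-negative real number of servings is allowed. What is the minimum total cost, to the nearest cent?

$1.71

The cheapest plan sits at a corner of the feasible region — with two constraints it uses at most two foods.
kidney beans only: max(1240/494, 29/11) = 2.636 servings → $1.71.
quinoa only: max(1240/294, 29/9) = 4.218 servings → $6.33.
kidney beans + quinoa with both tight: 2.173 servings and 0.566 servings → $2.26.
Cheapest feasible corner: $1.71.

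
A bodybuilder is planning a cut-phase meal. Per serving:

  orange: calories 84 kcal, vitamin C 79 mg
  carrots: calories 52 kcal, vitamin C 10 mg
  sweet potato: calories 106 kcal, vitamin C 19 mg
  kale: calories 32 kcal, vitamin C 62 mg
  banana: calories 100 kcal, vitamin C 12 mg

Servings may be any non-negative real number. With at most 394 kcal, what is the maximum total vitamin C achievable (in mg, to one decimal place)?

Vitamin C per kcal: kale 1.938, orange 0.9405, carrots 0.1923, sweet potato 0.1792, banana 0.12.
With no serving limits, spend the whole calories allowance on kale: 394 kcal / 32 kcal × 62 mg = 763.4 mg.

763.4 mg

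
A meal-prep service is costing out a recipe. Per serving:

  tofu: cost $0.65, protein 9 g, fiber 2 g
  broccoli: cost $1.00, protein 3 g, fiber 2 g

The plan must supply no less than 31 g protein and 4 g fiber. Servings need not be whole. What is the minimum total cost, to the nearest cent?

tofu only: max(31/9, 4/2) = 3.444 servings → $2.24.
broccoli only: max(31/3, 4/2) = 10.33 servings → $10.33.
tofu + broccoli with both targets exact would need a negative amount; discard.
So the least-cost plan costs $2.24.

$2.24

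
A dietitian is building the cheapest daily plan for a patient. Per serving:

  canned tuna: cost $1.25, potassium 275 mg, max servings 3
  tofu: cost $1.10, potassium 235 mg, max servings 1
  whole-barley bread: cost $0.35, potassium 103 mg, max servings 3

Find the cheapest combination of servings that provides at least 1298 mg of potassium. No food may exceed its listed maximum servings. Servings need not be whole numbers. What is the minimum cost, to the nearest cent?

$5.57

Cost per mg of potassium: whole-barley bread $0.0034, canned tuna $0.0045, tofu $0.0047.
Take 3 servings of whole-barley bread: +309.0 mg potassium for $1.05 (total $1.05, still need 989.0 mg).
Take 3 servings of canned tuna: +825.0 mg potassium for $3.75 (total $4.80, still need 164.0 mg).
Take 0.6979 servings of tofu: +164.0 mg potassium for $0.77 (total $5.57, still need 0.0 mg).
Filling from the cheapest source first is optimal under one linear minimum: $5.57.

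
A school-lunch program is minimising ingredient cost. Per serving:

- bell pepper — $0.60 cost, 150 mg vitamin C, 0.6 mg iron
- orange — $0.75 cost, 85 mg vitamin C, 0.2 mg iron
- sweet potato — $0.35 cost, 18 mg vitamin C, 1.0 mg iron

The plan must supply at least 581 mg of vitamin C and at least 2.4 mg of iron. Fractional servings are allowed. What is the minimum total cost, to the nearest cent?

$2.35

Minimising a linear cost over {vitamin C ≥ 581, iron ≥ 2.4, servings ≥ 0} — the optimum is at a vertex, using one or two foods.
bell pepper only: max(581/150, 2.4/0.6) = 4 servings → $2.40.
orange only: max(581/85, 2.4/0.2) = 12 servings → $9.00.
sweet potato only: max(581/18, 2.4/1.0) = 32.28 servings → $11.30.
bell pepper + orange with both targets exact would need a negative amount; discard.
bell pepper + sweet potato with both tight: 3.864 servings and 0.0819 servings → $2.35.
orange + sweet potato with both tight: 6.607 servings and 1.079 servings → $5.33.
The minimum over all feasible corners is $2.35.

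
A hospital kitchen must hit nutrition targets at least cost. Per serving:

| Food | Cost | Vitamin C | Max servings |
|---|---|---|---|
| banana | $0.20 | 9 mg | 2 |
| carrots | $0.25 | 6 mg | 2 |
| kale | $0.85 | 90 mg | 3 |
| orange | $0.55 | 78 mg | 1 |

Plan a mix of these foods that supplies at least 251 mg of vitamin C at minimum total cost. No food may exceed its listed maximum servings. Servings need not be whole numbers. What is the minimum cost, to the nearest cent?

$2.18

Cost per mg of vitamin C: orange $0.0071, kale $0.0094, banana $0.0222, carrots $0.0417.
Take 1 serving of orange: +78.0 mg vitamin C for $0.55 (total $0.55, still need 173.0 mg).
Take 1.922 servings of kale: +173.0 mg vitamin C for $1.63 (total $2.18, still need 0.0 mg).
Filling from the cheapest source first is optimal under one linear minimum: $2.18.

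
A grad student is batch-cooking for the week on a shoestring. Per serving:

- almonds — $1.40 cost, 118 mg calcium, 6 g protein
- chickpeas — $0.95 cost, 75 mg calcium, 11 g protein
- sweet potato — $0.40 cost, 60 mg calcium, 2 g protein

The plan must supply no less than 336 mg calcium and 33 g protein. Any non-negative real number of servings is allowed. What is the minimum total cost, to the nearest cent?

$3.39

Check every corner: each single food scaled to meet both minima, and each pair solved so both constraints bind.
almonds only: max(336/118, 33/6) = 5.5 servings → $7.70.
chickpeas only: max(336/75, 33/11) = 4.48 servings → $4.26.
sweet potato only: max(336/60, 33/2) = 16.5 servings → $6.60.
almonds + chickpeas with both tight: 1.44 servings and 2.215 servings → $4.12.
almonds + sweet potato: the both-tight solution has a negative serving — not a feasible corner.
chickpeas + sweet potato with both tight: 2.565 servings and 2.394 servings → $3.39.
So the least-cost plan costs $3.39.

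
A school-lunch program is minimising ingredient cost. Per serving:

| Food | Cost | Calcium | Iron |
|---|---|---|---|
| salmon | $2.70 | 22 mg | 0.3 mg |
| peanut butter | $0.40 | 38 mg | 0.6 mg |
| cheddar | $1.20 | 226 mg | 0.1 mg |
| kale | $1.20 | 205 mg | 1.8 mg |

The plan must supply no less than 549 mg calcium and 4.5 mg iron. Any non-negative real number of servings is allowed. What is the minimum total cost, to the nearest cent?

With two linear requirements the optimum uses one or two foods; enumerate the corners.
salmon only: max(549/22, 4.5/0.3) = 24.95 servings → $67.38.
peanut butter only: max(549/38, 4.5/0.6) = 14.45 servings → $5.78.
cheddar only: max(549/226, 4.5/0.1) = 45 servings → $54.00.
kale only: max(549/205, 4.5/1.8) = 2.678 servings → $3.21.
salmon + peanut butter: intersection lies outside the first quadrant.
salmon + cheddar with both tight: 14.67 servings and 1.002 servings → $40.80.
salmon + kale: intersection lies outside the first quadrant.
peanut butter + cheddar with both tight: 7.3 servings and 1.202 servings → $4.36.
peanut butter + kale: the both-tight solution has a negative serving — not a feasible corner.
cheddar + kale with both tight: 0.1701 servings and 2.491 servings → $3.19.
Cheapest feasible corner: $3.19.

$3.19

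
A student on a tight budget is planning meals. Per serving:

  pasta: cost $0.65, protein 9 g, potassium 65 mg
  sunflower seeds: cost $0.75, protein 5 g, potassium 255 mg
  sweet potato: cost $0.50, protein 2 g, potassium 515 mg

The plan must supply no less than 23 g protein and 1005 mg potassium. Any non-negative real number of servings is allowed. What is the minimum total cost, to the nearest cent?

Minimising a linear cost over {protein ≥ 23, potassium ≥ 1005, servings ≥ 0} — the optimum is at a vertex, using one or two foods.
pasta only: max(23/9, 1005/65) = 15.46 servings → $10.05.
sunflower seeds only: max(23/5, 1005/255) = 4.6 servings → $3.45.
sweet potato only: max(23/2, 1005/515) = 11.5 servings → $5.75.
pasta + sunflower seeds with both tight: 0.4264 servings and 3.832 servings → $3.15.
pasta + sweet potato with both tight: 2.183 servings and 1.676 servings → $2.26.
sunflower seeds + sweet potato with both targets exact would need a negative amount; discard.
Cheapest feasible corner: $2.26.

$2.26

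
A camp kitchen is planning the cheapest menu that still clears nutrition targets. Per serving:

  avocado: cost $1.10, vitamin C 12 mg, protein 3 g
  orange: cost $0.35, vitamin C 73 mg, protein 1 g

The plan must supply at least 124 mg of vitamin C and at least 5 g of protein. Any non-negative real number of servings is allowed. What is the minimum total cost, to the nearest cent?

$1.75

At the optimum either one food covers both requirements or two foods hit both targets exactly; no other combination can be cheaper.
avocado only: max(124/12, 5/3) = 10.33 servings → $11.37.
orange only: max(124/73, 5/1) = 5 servings → $1.75.
avocado + orange with both tight: 1.164 servings and 1.507 servings → $1.81.
Cheapest feasible corner: $1.75.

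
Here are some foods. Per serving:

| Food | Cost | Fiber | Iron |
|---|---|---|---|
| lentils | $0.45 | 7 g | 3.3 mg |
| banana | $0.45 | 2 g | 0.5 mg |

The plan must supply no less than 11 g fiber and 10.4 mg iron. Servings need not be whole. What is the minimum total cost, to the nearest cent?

$1.42

The cheapest plan sits at a corner of the feasible region — with two constraints it uses at most two foods.
lentils only: max(11/7, 10.4/3.3) = 3.152 servings → $1.42.
banana only: max(11/2, 10.4/0.5) = 20.8 servings → $9.36.
lentils + banana: intersection lies outside the first quadrant.
Cheapest feasible corner: $1.42.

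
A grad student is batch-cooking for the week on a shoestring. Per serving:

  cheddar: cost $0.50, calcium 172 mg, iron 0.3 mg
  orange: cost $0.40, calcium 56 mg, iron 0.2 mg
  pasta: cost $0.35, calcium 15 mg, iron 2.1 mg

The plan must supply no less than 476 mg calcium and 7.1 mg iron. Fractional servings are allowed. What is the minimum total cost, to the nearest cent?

$2.31

With two linear requirements the optimum uses one or two foods; enumerate the corners.
cheddar only: max(476/172, 7.1/0.3) = 23.67 servings → $11.83.
orange only: max(476/56, 7.1/0.2) = 35.5 servings → $14.20.
pasta only: max(476/15, 7.1/2.1) = 31.73 servings → $11.11.
cheddar + orange with both targets exact would need a negative amount; discard.
cheddar + pasta with both tight: 2.504 servings and 3.023 servings → $2.31.
orange + pasta with both tight: 7.793 servings and 2.639 servings → $4.04.
The minimum over all feasible corners is $2.31.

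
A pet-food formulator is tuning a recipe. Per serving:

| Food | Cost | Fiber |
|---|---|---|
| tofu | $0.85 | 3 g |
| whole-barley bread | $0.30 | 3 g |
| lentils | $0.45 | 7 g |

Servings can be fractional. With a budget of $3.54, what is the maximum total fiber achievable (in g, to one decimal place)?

55.1 g

Fiber per dollar: lentils 15.56, whole-barley bread 10, tofu 3.529.
With no serving limits, spend the whole cost allowance on lentils: $3.54 / $0.45 × 7 g = 55.1 g.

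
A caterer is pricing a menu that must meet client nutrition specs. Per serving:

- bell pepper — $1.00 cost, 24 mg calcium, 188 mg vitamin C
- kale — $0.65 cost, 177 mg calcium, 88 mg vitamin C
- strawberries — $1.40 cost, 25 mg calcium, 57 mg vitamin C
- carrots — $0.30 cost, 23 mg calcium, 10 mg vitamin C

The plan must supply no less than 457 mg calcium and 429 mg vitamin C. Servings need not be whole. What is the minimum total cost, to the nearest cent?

$2.72

A basic optimal solution has at most two foods positive. Try each food alone and each pair with both targets met exactly.
bell pepper only: max(457/24, 429/188) = 19.04 servings → $19.04.
kale only: max(457/177, 429/88) = 4.875 servings → $3.17.
strawberries only: max(457/25, 429/57) = 18.28 servings → $25.59.
carrots only: max(457/23, 429/10) = 42.9 servings → $12.87.
bell pepper + kale with both tight: 1.146 servings and 2.427 servings → $2.72.
bell pepper + strawberries: the both-tight solution has a negative serving — not a feasible corner.
bell pepper + carrots with both tight: 1.297 servings and 18.52 servings → $6.85.
kale + strawberries with both tight: 1.942 servings and 4.527 servings → $7.60.
kale + carrots: intersection lies outside the first quadrant.
strawberries + carrots with both tight: 4.992 servings and 14.44 servings → $11.32.
The minimum over all feasible corners is $2.72.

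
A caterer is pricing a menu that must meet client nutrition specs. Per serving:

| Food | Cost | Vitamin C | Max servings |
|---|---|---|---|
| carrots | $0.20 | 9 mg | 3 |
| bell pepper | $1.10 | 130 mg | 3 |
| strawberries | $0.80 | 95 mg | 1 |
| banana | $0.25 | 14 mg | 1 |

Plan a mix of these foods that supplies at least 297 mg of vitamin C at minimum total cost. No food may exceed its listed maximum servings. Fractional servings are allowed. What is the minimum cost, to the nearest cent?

$2.51

Cost per mg of vitamin C: strawberries $0.0084, bell pepper $0.0085, banana $0.0179, carrots $0.0222.
Take 1 serving of strawberries: +95.0 mg vitamin C for $0.80 (total $0.80, still need 202.0 mg).
Take 1.554 servings of bell pepper: +202.0 mg vitamin C for $1.71 (total $2.51, still need 0.0 mg).
Greedy by cheapest-per-mg is optimal for a single linear constraint, so the minimum cost is $2.51.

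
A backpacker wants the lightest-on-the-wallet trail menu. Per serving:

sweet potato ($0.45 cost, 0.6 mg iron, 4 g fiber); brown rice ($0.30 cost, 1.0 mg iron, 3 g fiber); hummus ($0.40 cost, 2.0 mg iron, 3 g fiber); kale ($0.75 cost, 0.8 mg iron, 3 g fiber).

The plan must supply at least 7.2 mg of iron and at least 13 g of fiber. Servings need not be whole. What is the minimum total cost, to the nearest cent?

$1.59

Compare the cost at each extreme point of the feasible region.
sweet potato only: max(7.2/0.6, 13/4) = 12 servings → $5.40.
brown rice only: max(7.2/1.0, 13/3) = 7.2 servings → $2.16.
hummus only: max(7.2/2.0, 13/3) = 4.333 servings → $1.73.
kale only: max(7.2/0.8, 13/3) = 9 servings → $6.75.
sweet potato + brown rice with both targets exact would need a negative amount; discard.
sweet potato + hummus with both tight: 0.7097 servings and 3.387 servings → $1.67.
sweet potato + kale: the both-tight solution has a negative serving — not a feasible corner.
brown rice + hummus with both tight: 1.467 servings and 2.867 servings → $1.59.
brown rice + kale: intersection lies outside the first quadrant.
hummus + kale with both tight: 3.111 servings and 1.222 servings → $2.16.
So the least-cost plan costs $1.59.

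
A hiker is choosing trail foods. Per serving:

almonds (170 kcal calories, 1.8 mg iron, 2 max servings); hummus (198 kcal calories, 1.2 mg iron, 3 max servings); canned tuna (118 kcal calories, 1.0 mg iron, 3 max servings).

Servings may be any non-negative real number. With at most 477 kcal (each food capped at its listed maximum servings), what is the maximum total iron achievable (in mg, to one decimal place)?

4.8 mg

Iron per kcal: almonds 0.01059, canned tuna 0.008475, hummus 0.006061.
Take 2 servings of almonds: uses 340 kcal, +3.6 mg iron (running total 3.6 mg).
Take 1.161 servings of canned tuna: uses 137 kcal, +1.2 mg iron (running total 4.8 mg).
Greedy by best ratio exhausts the calories allowance optimally: 4.8 mg.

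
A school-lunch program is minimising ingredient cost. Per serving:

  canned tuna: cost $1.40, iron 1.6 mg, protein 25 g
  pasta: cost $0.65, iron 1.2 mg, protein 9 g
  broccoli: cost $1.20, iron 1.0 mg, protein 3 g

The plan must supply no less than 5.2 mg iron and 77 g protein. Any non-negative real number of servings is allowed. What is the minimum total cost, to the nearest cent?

canned tuna only: max(5.2/1.6, 77/25) = 3.25 servings → $4.55.
pasta only: max(5.2/1.2, 77/9) = 8.556 servings → $5.56.
broccoli only: max(5.2/1.0, 77/3) = 25.67 servings → $30.80.
canned tuna + pasta with both tight: 2.923 servings and 0.4359 servings → $4.38.
canned tuna + broccoli with both tight: 3.04 servings and 0.3366 servings → $4.66.
pasta + broccoli: intersection lies outside the first quadrant.
Cheapest feasible corner: $4.38.

$4.38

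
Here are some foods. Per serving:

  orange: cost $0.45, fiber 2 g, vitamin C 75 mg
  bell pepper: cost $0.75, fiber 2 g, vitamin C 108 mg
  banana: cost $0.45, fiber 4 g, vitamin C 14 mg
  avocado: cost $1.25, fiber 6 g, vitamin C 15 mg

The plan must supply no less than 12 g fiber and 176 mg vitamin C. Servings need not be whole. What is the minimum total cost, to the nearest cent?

$1.79

Check every corner: each single food scaled to meet both minima, and each pair solved so both constraints bind.
orange only: max(12/2, 176/75) = 6 servings → $2.70.
bell pepper only: max(12/2, 176/108) = 6 servings → $4.50.
banana only: max(12/4, 176/14) = 12.57 servings → $5.66.
avocado only: max(12/6, 176/15) = 11.73 servings → $14.67.
orange + bell pepper: intersection lies outside the first quadrant.
orange + banana with both tight: 1.971 servings and 2.015 servings → $1.79.
orange + avocado with both tight: 2.086 servings and 1.305 servings → $2.57.
bell pepper + banana with both tight: 1.327 servings and 2.337 servings → $2.05.
bell pepper + avocado with both tight: 1.417 servings and 1.528 servings → $2.97.
banana + avocado: intersection lies outside the first quadrant.
Cheapest feasible corner: $1.79.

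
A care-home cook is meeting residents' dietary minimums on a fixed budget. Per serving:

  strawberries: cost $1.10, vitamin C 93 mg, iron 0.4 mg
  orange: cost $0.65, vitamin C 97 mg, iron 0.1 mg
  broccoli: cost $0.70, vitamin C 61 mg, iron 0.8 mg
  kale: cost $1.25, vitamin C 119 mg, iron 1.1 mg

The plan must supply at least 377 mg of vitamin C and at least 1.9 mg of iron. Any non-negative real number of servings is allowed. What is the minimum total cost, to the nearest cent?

$3.12

For a min-cost LP with two ≥-constraints, a basic feasible solution has at most two positive variables.
strawberries only: max(377/93, 1.9/0.4) = 4.75 servings → $5.22.
orange only: max(377/97, 1.9/0.1) = 19 servings → $12.35.
broccoli only: max(377/61, 1.9/0.8) = 6.18 servings → $4.33.
kale only: max(377/119, 1.9/1.1) = 3.168 servings → $3.96.
strawberries + orange: intersection lies outside the first quadrant.
strawberries + broccoli with both tight: 3.714 servings and 0.518 servings → $4.45.
strawberries + kale with both tight: 3.448 servings and 0.4735 servings → $4.38.
orange + broccoli with both tight: 2.597 servings and 2.05 servings → $3.12.
orange + kale with both tight: 1.989 servings and 1.546 servings → $3.23.
broccoli + kale: the both-tight solution has a negative serving — not a feasible corner.
Cheapest feasible corner: $3.12.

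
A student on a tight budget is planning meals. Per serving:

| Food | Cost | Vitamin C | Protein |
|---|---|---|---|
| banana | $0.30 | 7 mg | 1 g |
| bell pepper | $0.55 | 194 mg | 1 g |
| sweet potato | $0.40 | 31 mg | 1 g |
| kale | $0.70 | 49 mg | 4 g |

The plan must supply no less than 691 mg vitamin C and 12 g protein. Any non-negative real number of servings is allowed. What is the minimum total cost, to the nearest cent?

At the optimum either one food covers both requirements or two foods hit both targets exactly; no other combination can be cheaper.
banana only: max(691/7, 12/1) = 98.71 servings → $29.61.
bell pepper only: max(691/194, 12/1) = 12 servings → $6.60.
sweet potato only: max(691/31, 12/1) = 22.29 servings → $8.92.
kale only: max(691/49, 12/4) = 14.1 servings → $9.87.
banana + bell pepper with both tight: 8.754 servings and 3.246 servings → $4.41.
banana + sweet potato with both targets exact would need a negative amount; discard.
banana + kale: the both-tight solution has a negative serving — not a feasible corner.
bell pepper + sweet potato with both tight: 1.957 servings and 10.04 servings → $5.09.
bell pepper + kale with both tight: 2.993 servings and 2.252 servings → $3.22.
sweet potato + kale: the both-tight solution has a negative serving — not a feasible corner.
The minimum over all feasible corners is $3.22.

$3.22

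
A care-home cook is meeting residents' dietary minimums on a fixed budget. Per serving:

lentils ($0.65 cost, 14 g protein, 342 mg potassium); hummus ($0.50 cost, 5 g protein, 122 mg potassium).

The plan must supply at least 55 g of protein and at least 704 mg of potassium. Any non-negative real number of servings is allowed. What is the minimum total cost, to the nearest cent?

$2.55

Compare the cost at each extreme point of the feasible region.
lentils only: max(55/14, 704/342) = 3.929 servings → $2.55.
hummus only: max(55/5, 704/122) = 11 servings → $5.50.
lentils + hummus with both targets exact would need a negative amount; discard.
So the least-cost plan costs $2.55.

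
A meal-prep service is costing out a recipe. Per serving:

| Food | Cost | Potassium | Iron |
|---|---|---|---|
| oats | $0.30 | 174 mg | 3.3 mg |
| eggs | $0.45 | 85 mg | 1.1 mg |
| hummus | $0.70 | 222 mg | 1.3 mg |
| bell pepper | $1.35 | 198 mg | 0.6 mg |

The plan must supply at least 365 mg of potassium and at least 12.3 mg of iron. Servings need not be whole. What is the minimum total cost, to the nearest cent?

Check every corner: each single food scaled to meet both minima, and each pair solved so both constraints bind.
oats only: max(365/174, 12.3/3.3) = 3.727 servings → $1.12.
eggs only: max(365/85, 12.3/1.1) = 11.18 servings → $5.03.
hummus only: max(365/222, 12.3/1.3) = 9.462 servings → $6.62.
bell pepper only: max(365/198, 12.3/0.6) = 20.5 servings → $27.68.
oats + eggs: the both-tight solution has a negative serving — not a feasible corner.
oats + hummus: the both-tight solution has a negative serving — not a feasible corner.
oats + bell pepper: the both-tight solution has a negative serving — not a feasible corner.
eggs + hummus: intersection lies outside the first quadrant.
eggs + bell pepper with both targets exact would need a negative amount; discard.
hummus + bell pepper: the both-tight solution has a negative serving — not a feasible corner.
The minimum over all feasible corners is $1.12.

$1.12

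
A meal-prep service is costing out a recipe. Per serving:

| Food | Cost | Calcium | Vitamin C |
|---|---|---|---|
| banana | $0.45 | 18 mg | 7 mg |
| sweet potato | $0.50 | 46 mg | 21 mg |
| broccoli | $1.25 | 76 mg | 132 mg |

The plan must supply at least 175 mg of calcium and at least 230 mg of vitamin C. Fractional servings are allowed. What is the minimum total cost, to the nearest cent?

$2.56

Check every corner: each single food scaled to meet both minima, and each pair solved so both constraints bind.
banana only: max(175/18, 230/7) = 32.86 servings → $14.79.
sweet potato only: max(175/46, 230/21) = 10.95 servings → $5.48.
broccoli only: max(175/76, 230/132) = 2.303 servings → $2.88.
banana + sweet potato with both targets exact would need a negative amount; discard.
banana + broccoli with both tight: 3.048 servings and 1.581 servings → $3.35.
sweet potato + broccoli with both tight: 1.256 servings and 1.543 servings → $2.56.
So the least-cost plan costs $2.56.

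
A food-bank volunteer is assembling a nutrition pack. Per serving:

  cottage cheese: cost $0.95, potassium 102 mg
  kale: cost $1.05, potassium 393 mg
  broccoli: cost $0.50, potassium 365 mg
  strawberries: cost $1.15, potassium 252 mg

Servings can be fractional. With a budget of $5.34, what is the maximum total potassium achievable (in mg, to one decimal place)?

Potassium per dollar: broccoli 730, kale 374.3, strawberries 219.1, cottage cheese 107.4.
With no serving limits, spend the whole cost allowance on broccoli: $5.34 / $0.50 × 365 mg = 3898.2 mg.

3898.2 mg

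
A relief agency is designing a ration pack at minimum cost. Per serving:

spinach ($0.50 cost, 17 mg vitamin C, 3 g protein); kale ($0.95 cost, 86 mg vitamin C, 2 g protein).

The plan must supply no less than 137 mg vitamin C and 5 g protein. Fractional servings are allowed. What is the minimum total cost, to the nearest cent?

An LP optimum is at a vertex; with two nutrient constraints at most two foods are used. Check each candidate.
spinach only: max(137/17, 5/3) = 8.059 servings → $4.03.
kale only: max(137/86, 5/2) = 2.5 servings → $2.38.
spinach + kale with both tight: 0.6964 servings and 1.455 servings → $1.73.
The minimum over all feasible corners is $1.73.

$1.73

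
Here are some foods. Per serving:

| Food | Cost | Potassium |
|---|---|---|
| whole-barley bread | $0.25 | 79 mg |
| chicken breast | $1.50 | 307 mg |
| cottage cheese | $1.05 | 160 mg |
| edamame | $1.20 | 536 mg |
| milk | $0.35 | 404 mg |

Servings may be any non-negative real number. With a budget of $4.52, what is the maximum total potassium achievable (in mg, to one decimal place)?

Potassium per dollar: milk 1154, edamame 446.7, whole-barley bread 316, chicken breast 204.7, cottage cheese 152.4.
With no serving limits, spend the whole cost allowance on milk: $4.52 / $0.35 × 404 mg = 5217.4 mg.

5217.4 mg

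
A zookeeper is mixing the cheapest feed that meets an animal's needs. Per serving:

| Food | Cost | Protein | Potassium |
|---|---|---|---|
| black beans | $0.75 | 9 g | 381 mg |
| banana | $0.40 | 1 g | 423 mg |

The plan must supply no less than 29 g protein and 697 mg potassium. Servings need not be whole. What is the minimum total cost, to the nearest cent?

For a min-cost LP with two ≥-constraints, a basic feasible solution has at most two positive variables.
black beans only: max(29/9, 697/381) = 3.222 servings → $2.42.
banana only: max(29/1, 697/423) = 29 servings → $11.60.
black beans + banana: the both-tight solution has a negative serving — not a feasible corner.
The minimum over all feasible corners is $2.42.

$2.42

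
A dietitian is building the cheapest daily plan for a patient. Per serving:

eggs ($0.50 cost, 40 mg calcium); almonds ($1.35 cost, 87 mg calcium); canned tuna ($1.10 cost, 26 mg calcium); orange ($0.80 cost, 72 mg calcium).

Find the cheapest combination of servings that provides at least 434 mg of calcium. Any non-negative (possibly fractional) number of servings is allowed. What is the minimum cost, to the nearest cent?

$4.82

Cost per mg of calcium: orange $0.0111, eggs $0.0125, almonds $0.0155, canned tuna $0.0423.
With no serving limits, use only orange: 434 mg / 72 mg = 6.028 servings × $0.80 = $4.82.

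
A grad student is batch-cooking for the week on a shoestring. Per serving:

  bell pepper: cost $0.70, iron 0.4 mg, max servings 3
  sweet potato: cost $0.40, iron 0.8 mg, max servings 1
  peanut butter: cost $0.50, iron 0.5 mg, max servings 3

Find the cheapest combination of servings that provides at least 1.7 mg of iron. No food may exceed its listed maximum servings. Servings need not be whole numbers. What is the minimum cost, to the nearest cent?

$1.30

Cost per mg of iron: sweet potato $0.5000, peanut butter $1.0000, bell pepper $1.7500.
Take 1 serving of sweet potato: +0.8 mg iron for $0.40 (total $0.40, still need 0.9 mg).
Take 1.8 servings of peanut butter: +0.9 mg iron for $0.90 (total $1.30, still need 0.0 mg).
Greedy by cheapest-per-mg is optimal for a single linear constraint, so the minimum cost is $1.30.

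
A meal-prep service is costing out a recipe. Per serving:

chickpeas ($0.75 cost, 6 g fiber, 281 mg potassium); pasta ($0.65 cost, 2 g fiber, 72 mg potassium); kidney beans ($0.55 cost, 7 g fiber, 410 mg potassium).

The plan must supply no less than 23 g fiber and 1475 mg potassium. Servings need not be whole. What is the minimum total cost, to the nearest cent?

$1.98

An LP optimum is at a vertex; with two nutrient constraints at most two foods are used. Check each candidate.
chickpeas only: max(23/6, 1475/281) = 5.249 servings → $3.94.
pasta only: max(23/2, 1475/72) = 20.49 servings → $13.32.
kidney beans only: max(23/7, 1475/410) = 3.598 servings → $1.98.
chickpeas + pasta with both targets exact would need a negative amount; discard.
chickpeas + kidney beans: the both-tight solution has a negative serving — not a feasible corner.
pasta + kidney beans with both targets exact would need a negative amount; discard.
So the least-cost plan costs $1.98.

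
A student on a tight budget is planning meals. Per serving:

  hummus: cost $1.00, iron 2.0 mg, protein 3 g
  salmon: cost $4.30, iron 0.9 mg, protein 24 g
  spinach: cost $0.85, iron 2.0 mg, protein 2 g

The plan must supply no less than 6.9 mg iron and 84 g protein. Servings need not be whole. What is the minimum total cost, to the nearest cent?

$15.97

Two binding constraints pin down two serving amounts, so the optimal mix uses at most two foods. The candidates are each food alone (scaled to the tighter of iron/protein) and each pair with both constraints tight.
hummus only: max(6.9/2.0, 84/3) = 28 servings → $28.00.
salmon only: max(6.9/0.9, 84/24) = 7.667 servings → $32.97.
spinach only: max(6.9/2.0, 84/2) = 42 servings → $35.70.
hummus + salmon with both tight: 1.987 servings and 3.252 servings → $15.97.
hummus + spinach: the both-tight solution has a negative serving — not a feasible corner.
salmon + spinach with both tight: 3.338 servings and 1.948 servings → $16.01.
Cheapest feasible corner: $15.97.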